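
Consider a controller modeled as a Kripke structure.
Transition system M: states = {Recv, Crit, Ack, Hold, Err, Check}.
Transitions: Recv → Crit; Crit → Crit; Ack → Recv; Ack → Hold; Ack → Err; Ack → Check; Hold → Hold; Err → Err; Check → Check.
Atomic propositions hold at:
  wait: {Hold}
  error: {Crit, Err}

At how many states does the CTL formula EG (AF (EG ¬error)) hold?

Sat(¬error) = {Recv, Ack, Hold, Check}
EG ¬error: greatest fixpoint, start Z0 = {Recv, Ack, Hold, Check}, keep only states in Sat with some successor in Z. Z1 = {Ack, Hold, Check}; fixed.
Sat(EG ¬error) = {Ack, Hold, Check}
AF (EG ¬error): least fixpoint, start Z0 = {Ack, Hold, Check}, add states with every successor in Z. Already a fixed point.
Sat(AF (EG ¬error)) = {Ack, Hold, Check}
EG (AF (EG ¬error)): greatest fixpoint, start Z0 = {Ack, Hold, Check}, keep only states in Sat with some successor in Z. Already a fixed point.
Sat(EG (AF (EG ¬error))) = {Ack, Hold, Check}
|Sat(EG (AF (EG ¬error)))| = |{Ack, Hold, Check}| = 3.

3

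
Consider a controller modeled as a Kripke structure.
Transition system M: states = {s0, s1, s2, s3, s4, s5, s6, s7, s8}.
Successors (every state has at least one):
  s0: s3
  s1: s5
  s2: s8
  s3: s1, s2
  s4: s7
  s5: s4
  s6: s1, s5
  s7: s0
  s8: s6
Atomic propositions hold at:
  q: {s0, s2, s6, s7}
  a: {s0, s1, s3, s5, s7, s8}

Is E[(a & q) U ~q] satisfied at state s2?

Sat(a & q) = {s0, s7}
Sat(~q) = {s1, s3, s4, s5, s8}
E[(a & q) U ~q]: least fixpoint, start Z0 = Sat(~q) = {s1, s3, s4, s5, s8}, add states in Sat(a & q) with some successor in Z. Z1 = {s0, s1, s3, s4, s5, s8}; Z2 = {s0, s1, s3, s4, s5, s7, s8}; fixed.
Sat(E[(a & q) U ~q]) = {s0, s1, s3, s4, s5, s7, s8}
s2 ∉ Sat(E[(a & q) U ~q]) = {s0, s1, s3, s4, s5, s7, s8}, so the formula does not hold at s2.

No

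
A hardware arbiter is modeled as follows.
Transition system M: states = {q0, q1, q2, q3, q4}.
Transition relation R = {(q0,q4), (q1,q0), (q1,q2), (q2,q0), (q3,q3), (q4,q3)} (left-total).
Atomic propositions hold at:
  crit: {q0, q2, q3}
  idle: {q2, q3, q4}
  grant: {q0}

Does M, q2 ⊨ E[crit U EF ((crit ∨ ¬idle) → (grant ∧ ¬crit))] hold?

Yes

Sat(¬idle) = {q0, q1}
Sat(crit ∨ ¬idle) = {q0, q1, q2, q3}
Sat(¬crit) = {q1, q4}
Sat(grant ∧ ¬crit) = ∅
Sat((crit ∨ ¬idle) → (grant ∧ ¬crit)) = {q4}
EF ((crit ∨ ¬idle) → (grant ∧ ¬crit)): least fixpoint, start Z0 = {q4}, add states with some successor in Z. Z1 = {q0, q4}; Z2 = {q0, q1, q2, q4}; fixed.
Sat(EF ((crit ∨ ¬idle) → (grant ∧ ¬crit))) = {q0, q1, q2, q4}
E[crit U EF ((crit ∨ ¬idle) → (grant ∧ ¬crit))]: least fixpoint, start Z0 = Sat(EF ((crit ∨ ¬idle) → (grant ∧ ¬crit))) = {q0, q1, q2, q4}, add states in Sat(crit) with some successor in Z. Already a fixed point.
Sat(E[crit U EF ((crit ∨ ¬idle) → (grant ∧ ¬crit))]) = {q0, q1, q2, q4}
q2 ∈ Sat(E[crit U EF ((crit ∨ ¬idle) → (grant ∧ ¬crit))]) = {q0, q1, q2, q4}, so the formula holds at q2.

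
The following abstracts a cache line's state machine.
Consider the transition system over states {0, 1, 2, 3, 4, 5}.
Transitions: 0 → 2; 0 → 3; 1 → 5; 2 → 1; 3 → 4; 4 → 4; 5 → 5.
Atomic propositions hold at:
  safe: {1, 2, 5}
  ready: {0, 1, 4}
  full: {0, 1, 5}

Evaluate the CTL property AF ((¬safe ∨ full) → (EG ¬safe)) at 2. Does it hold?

Sat(¬safe) = {0, 3, 4}
Sat(¬safe ∨ full) = {0, 1, 3, 4, 5}
EG ¬safe: greatest fixpoint, start Z0 = {0, 3, 4}, keep only states in Sat with some successor in Z. Already a fixed point.
Sat(EG ¬safe) = {0, 3, 4}
Sat((¬safe ∨ full) → (EG ¬safe)) = {0, 2, 3, 4}
AF ((¬safe ∨ full) → (EG ¬safe)): least fixpoint, start Z0 = {0, 2, 3, 4}, add states with every successor in Z. Already a fixed point.
Sat(AF ((¬safe ∨ full) → (EG ¬safe))) = {0, 2, 3, 4}
2 ∈ Sat(AF ((¬safe ∨ full) → (EG ¬safe))) = {0, 2, 3, 4}, so the formula holds at 2.

Yes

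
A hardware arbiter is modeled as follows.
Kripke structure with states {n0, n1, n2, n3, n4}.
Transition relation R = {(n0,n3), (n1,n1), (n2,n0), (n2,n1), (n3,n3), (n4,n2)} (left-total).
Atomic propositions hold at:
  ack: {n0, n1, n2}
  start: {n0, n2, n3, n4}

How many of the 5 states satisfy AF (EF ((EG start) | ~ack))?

4

EG start: greatest fixpoint, start Z0 = {n0, n2, n3, n4}, keep only states in Sat with some successor in Z. Already a fixed point.
Sat(EG start) = {n0, n2, n3, n4}
Sat(~ack) = {n3, n4}
Sat((EG start) | ~ack) = {n0, n2, n3, n4}
EF ((EG start) | ~ack): least fixpoint, start Z0 = {n0, n2, n3, n4}, add states with some successor in Z. Already a fixed point.
Sat(EF ((EG start) | ~ack)) = {n0, n2, n3, n4}
AF (EF ((EG start) | ~ack)): least fixpoint, start Z0 = {n0, n2, n3, n4}, add states with every successor in Z. Already a fixed point.
Sat(AF (EF ((EG start) | ~ack))) = {n0, n2, n3, n4}
|Sat(AF (EF ((EG start) | ~ack)))| = |{n0, n2, n3, n4}| = 4.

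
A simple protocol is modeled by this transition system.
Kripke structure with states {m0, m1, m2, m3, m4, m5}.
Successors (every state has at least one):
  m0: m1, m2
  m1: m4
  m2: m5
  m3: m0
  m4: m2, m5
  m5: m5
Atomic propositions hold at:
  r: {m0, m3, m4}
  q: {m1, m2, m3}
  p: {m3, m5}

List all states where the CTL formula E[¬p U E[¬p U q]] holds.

Sat(¬p) = {m0, m1, m2, m4}
E[¬p U q]: least fixpoint, start Z0 = Sat(q) = {m1, m2, m3}, add states in Sat(¬p) with some successor in Z. Z1 = {m0, m1, m2, m3, m4}; fixed.
Sat(E[¬p U q]) = {m0, m1, m2, m3, m4}
E[¬p U E[¬p U q]]: least fixpoint, start Z0 = Sat(E[¬p U q]) = {m0, m1, m2, m3, m4}, add states in Sat(¬p) with some successor in Z. Already a fixed point.
Sat(E[¬p U E[¬p U q]]) = {m0, m1, m2, m3, m4}

{m0, m1, m2, m3, m4}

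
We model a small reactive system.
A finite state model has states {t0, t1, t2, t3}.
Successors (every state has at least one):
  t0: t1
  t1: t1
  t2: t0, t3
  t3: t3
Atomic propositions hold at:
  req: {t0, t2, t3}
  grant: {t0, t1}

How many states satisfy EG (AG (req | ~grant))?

Sat(~grant) = {t2, t3}
Sat(req | ~grant) = {t0, t2, t3}
AG (req | ~grant): greatest fixpoint, start Z0 = {t0, t2, t3}, keep only states in Sat with every successor in Z. Z1 = {t2, t3}; Z2 = {t3}; fixed.
Sat(AG (req | ~grant)) = {t3}
EG (AG (req | ~grant)): greatest fixpoint, start Z0 = {t3}, keep only states in Sat with some successor in Z. Already a fixed point.
Sat(EG (AG (req | ~grant))) = {t3}
|Sat(EG (AG (req | ~grant)))| = |{t3}| = 1.

1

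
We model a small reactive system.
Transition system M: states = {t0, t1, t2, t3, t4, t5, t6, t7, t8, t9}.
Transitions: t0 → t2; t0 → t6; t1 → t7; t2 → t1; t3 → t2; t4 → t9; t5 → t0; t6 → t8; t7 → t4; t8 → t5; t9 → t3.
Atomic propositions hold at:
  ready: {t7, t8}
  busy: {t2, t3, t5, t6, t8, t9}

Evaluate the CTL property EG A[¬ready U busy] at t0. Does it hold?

Yes

Sat(¬ready) = {t0, t1, t2, t3, t4, t5, t6, t9}
A[¬ready U busy]: least fixpoint, start Z0 = Sat(busy) = {t2, t3, t5, t6, t8, t9}, add states in Sat(¬ready) with every successor in Z. Z1 = {t0, t2, t3, t4, t5, t6, t8, t9}; fixed.
Sat(A[¬ready U busy]) = {t0, t2, t3, t4, t5, t6, t8, t9}
EG A[¬ready U busy]: greatest fixpoint, start Z0 = {t0, t2, t3, t4, t5, t6, t8, t9}, keep only states in Sat with some successor in Z. Z1 = {t0, t3, t4, t5, t6, t8, t9}; Z2 = {t0, t4, t5, t6, t8, t9}; Z3 = {t0, t4, t5, t6, t8}; Z4 = {t0, t5, t6, t8}; fixed.
Sat(EG A[¬ready U busy]) = {t0, t5, t6, t8}
t0 ∈ Sat(EG A[¬ready U busy]) = {t0, t5, t6, t8}, so the formula holds at t0.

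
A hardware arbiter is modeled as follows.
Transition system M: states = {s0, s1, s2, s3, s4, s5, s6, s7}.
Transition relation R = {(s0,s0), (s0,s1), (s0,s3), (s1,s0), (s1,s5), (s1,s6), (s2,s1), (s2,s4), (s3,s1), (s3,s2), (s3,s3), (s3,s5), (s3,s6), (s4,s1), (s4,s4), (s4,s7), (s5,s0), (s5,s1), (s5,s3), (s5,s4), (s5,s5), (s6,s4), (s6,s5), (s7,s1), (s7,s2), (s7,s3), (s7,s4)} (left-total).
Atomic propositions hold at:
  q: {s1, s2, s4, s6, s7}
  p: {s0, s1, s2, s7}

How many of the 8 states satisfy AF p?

AF p: least fixpoint, start Z0 = {s0, s1, s2, s7}, add states with every successor in Z. Already a fixed point.
Sat(AF p) = {s0, s1, s2, s7}
|Sat(AF p)| = |{s0, s1, s2, s7}| = 4.

4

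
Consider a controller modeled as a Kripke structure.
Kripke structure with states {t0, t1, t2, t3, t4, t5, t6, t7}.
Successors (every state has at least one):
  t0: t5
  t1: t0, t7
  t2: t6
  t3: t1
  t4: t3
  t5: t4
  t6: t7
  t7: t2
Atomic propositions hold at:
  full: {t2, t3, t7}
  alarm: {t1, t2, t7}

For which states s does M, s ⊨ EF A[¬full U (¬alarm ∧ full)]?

{t0, t1, t3, t4, t5}

Sat(¬full) = {t0, t1, t4, t5, t6}
Sat(¬alarm) = {t0, t3, t4, t5, t6}
Sat(¬alarm ∧ full) = {t3}
A[¬full U (¬alarm ∧ full)]: least fixpoint, start Z0 = Sat((¬alarm ∧ full)) = {t3}, add states in Sat(¬full) with every successor in Z. Z1 = {t3, t4}; Z2 = {t3, t4, t5}; Z3 = {t0, t3, t4, t5}; fixed.
Sat(A[¬full U (¬alarm ∧ full)]) = {t0, t3, t4, t5}
EF A[¬full U (¬alarm ∧ full)]: least fixpoint, start Z0 = {t0, t3, t4, t5}, add states with some successor in Z. Z1 = {t0, t1, t3, t4, t5}; fixed.
Sat(EF A[¬full U (¬alarm ∧ full)]) = {t0, t1, t3, t4, t5}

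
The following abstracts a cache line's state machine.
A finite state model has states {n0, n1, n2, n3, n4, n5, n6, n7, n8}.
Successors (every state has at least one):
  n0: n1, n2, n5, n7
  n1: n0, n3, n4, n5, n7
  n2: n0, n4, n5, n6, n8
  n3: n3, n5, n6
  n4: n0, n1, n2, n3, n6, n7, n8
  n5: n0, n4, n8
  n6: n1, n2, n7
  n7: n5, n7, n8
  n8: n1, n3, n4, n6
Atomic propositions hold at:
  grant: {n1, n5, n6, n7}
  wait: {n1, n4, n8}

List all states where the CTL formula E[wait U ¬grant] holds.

{n0, n1, n2, n3, n4, n8}

Sat(¬grant) = {n0, n2, n3, n4, n8}
E[wait U ¬grant]: least fixpoint, start Z0 = Sat(¬grant) = {n0, n2, n3, n4, n8}, add states in Sat(wait) with some successor in Z. Z1 = {n0, n1, n2, n3, n4, n8}; fixed.
Sat(E[wait U ¬grant]) = {n0, n1, n2, n3, n4, n8}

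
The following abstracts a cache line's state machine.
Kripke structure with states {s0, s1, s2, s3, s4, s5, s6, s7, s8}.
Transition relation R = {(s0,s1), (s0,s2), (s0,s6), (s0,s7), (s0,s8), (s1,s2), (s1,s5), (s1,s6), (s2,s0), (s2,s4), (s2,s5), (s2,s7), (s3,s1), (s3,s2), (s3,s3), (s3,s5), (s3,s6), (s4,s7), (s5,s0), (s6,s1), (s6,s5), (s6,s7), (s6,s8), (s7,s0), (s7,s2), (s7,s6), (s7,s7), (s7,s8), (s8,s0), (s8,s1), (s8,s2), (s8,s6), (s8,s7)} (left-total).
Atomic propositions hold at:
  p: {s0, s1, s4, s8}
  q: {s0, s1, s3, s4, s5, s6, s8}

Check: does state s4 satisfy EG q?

EG q: greatest fixpoint, start Z0 = {s0, s1, s3, s4, s5, s6, s8}, keep only states in Sat with some successor in Z. Z1 = {s0, s1, s3, s5, s6, s8}; fixed.
Sat(EG q) = {s0, s1, s3, s5, s6, s8}
s4 ∉ Sat(EG q) = {s0, s1, s3, s5, s6, s8}, so the formula does not hold at s4.

No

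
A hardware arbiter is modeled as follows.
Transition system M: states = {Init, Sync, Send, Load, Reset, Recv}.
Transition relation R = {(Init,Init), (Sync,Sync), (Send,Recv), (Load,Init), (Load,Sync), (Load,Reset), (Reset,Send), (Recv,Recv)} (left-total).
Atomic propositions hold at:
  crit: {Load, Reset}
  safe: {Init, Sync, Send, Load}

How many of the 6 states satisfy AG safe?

2

AG safe: greatest fixpoint, start Z0 = {Init, Sync, Send, Load}, keep only states in Sat with every successor in Z. Z1 = {Init, Sync}; fixed.
Sat(AG safe) = {Init, Sync}
|Sat(AG safe)| = |{Init, Sync}| = 2.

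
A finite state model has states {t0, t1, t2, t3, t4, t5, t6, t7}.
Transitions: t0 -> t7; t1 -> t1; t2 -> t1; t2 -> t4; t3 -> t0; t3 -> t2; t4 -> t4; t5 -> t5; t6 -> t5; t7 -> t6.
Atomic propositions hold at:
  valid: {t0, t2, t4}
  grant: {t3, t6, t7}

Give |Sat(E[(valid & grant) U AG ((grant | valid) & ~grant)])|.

1

Sat(valid & grant) = ∅
Sat(grant | valid) = {t0, t2, t3, t4, t6, t7}
Sat(~grant) = {t0, t1, t2, t4, t5}
Sat((grant | valid) & ~grant) = {t0, t2, t4}
AG ((grant | valid) & ~grant): greatest fixpoint, start Z0 = {t0, t2, t4}, keep only states in Sat with every successor in Z. Z1 = {t4}; fixed.
Sat(AG ((grant | valid) & ~grant)) = {t4}
E[(valid & grant) U AG ((grant | valid) & ~grant)]: least fixpoint, start Z0 = Sat(AG ((grant | valid) & ~grant)) = {t4}, add states in Sat(valid & grant) with some successor in Z. Already a fixed point.
Sat(E[(valid & grant) U AG ((grant | valid) & ~grant)]) = {t4}
|Sat(E[(valid & grant) U AG ((grant | valid) & ~grant)])| = |{t4}| = 1.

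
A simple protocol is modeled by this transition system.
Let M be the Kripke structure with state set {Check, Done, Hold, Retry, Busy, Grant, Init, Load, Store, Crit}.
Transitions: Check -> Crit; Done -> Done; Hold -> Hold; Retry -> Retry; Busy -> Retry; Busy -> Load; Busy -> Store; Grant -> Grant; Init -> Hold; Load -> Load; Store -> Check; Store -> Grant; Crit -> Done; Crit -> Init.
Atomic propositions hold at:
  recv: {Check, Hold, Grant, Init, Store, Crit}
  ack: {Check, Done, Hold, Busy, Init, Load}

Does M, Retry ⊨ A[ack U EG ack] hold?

No

EG ack: greatest fixpoint, start Z0 = {Check, Done, Hold, Busy, Init, Load}, keep only states in Sat with some successor in Z. Z1 = {Done, Hold, Busy, Init, Load}; fixed.
Sat(EG ack) = {Done, Hold, Busy, Init, Load}
A[ack U EG ack]: least fixpoint, start Z0 = Sat(EG ack) = {Done, Hold, Busy, Init, Load}, add states in Sat(ack) with every successor in Z. Already a fixed point.
Sat(A[ack U EG ack]) = {Done, Hold, Busy, Init, Load}
Retry ∉ Sat(A[ack U EG ack]) = {Done, Hold, Busy, Init, Load}, so the formula does not hold at Retry.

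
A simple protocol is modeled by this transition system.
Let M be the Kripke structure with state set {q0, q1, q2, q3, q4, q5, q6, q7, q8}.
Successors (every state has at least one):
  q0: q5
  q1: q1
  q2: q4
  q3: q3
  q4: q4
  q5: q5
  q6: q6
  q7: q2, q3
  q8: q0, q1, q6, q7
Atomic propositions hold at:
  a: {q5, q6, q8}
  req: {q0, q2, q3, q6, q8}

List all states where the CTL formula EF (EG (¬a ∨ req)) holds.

Sat(¬a) = {q0, q1, q2, q3, q4, q7}
Sat(¬a ∨ req) = {q0, q1, q2, q3, q4, q6, q7, q8}
EG (¬a ∨ req): greatest fixpoint, start Z0 = {q0, q1, q2, q3, q4, q6, q7, q8}, keep only states in Sat with some successor in Z. Z1 = {q1, q2, q3, q4, q6, q7, q8}; fixed.
Sat(EG (¬a ∨ req)) = {q1, q2, q3, q4, q6, q7, q8}
EF (EG (¬a ∨ req)): least fixpoint, start Z0 = {q1, q2, q3, q4, q6, q7, q8}, add states with some successor in Z. Already a fixed point.
Sat(EF (EG (¬a ∨ req))) = {q1, q2, q3, q4, q6, q7, q8}

{q1, q2, q3, q4, q6, q7, q8}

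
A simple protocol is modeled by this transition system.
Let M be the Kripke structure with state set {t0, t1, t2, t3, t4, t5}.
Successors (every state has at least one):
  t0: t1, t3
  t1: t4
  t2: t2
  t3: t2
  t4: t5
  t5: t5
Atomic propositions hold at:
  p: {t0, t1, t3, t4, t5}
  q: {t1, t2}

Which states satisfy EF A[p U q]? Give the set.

A[p U q]: least fixpoint, start Z0 = Sat(q) = {t1, t2}, add states in Sat(p) with every successor in Z. Z1 = {t1, t2, t3}; Z2 = {t0, t1, t2, t3}; fixed.
Sat(A[p U q]) = {t0, t1, t2, t3}
EF A[p U q]: least fixpoint, start Z0 = {t0, t1, t2, t3}, add states with some successor in Z. Already a fixed point.
Sat(EF A[p U q]) = {t0, t1, t2, t3}

{t0, t1, t2, t3}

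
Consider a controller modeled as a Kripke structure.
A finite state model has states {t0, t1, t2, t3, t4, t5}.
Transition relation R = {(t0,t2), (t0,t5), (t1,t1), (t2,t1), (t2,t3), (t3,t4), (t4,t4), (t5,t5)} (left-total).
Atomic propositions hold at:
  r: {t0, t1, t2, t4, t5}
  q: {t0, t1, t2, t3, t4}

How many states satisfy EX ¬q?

2

Sat(¬q) = {t5}
Sat(EX ¬q) = {s : some successor in {t5}} = {t0, t5}
|Sat(EX ¬q)| = |{t0, t5}| = 2.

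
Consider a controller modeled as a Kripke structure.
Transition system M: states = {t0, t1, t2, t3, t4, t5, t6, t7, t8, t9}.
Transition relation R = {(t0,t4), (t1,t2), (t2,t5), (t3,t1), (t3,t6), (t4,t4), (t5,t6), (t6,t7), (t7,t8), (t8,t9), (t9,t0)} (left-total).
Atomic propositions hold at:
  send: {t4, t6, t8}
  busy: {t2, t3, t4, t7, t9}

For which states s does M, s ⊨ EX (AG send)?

AG send: greatest fixpoint, start Z0 = {t4, t6, t8}, keep only states in Sat with every successor in Z. Z1 = {t4}; fixed.
Sat(AG send) = {t4}
Sat(EX (AG send)) = {s : some successor in {t4}} = {t0, t4}

{t0, t4}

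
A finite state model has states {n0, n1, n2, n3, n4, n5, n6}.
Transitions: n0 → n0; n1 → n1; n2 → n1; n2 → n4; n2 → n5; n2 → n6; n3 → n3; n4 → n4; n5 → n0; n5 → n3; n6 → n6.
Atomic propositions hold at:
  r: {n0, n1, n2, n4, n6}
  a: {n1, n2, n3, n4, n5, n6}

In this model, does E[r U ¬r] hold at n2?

Sat(¬r) = {n3, n5}
E[r U ¬r]: least fixpoint, start Z0 = Sat(¬r) = {n3, n5}, add states in Sat(r) with some successor in Z. Z1 = {n2, n3, n5}; fixed.
Sat(E[r U ¬r]) = {n2, n3, n5}
n2 ∈ Sat(E[r U ¬r]) = {n2, n3, n5}, so the formula holds at n2.

Yes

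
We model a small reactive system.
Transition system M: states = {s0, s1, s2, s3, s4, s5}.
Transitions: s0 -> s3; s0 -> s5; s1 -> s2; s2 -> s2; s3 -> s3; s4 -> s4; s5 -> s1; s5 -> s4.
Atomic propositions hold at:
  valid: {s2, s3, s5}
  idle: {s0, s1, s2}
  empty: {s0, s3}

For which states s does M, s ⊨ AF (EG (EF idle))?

{s0, s1, s2, s5}

EF idle: least fixpoint, start Z0 = {s0, s1, s2}, add states with some successor in Z. Z1 = {s0, s1, s2, s5}; fixed.
Sat(EF idle) = {s0, s1, s2, s5}
EG (EF idle): greatest fixpoint, start Z0 = {s0, s1, s2, s5}, keep only states in Sat with some successor in Z. Already a fixed point.
Sat(EG (EF idle)) = {s0, s1, s2, s5}
AF (EG (EF idle)): least fixpoint, start Z0 = {s0, s1, s2, s5}, add states with every successor in Z. Already a fixed point.
Sat(AF (EG (EF idle))) = {s0, s1, s2, s5}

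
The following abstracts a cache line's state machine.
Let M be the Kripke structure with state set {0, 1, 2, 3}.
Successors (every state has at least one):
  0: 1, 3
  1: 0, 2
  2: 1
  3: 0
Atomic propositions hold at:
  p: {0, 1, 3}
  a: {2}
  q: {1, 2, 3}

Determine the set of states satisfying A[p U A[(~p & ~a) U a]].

Sat(~p) = {2}
Sat(~a) = {0, 1, 3}
Sat(~p & ~a) = ∅
A[(~p & ~a) U a]: least fixpoint, start Z0 = Sat(a) = {2}, add states in Sat(~p & ~a) with every successor in Z. Already a fixed point.
Sat(A[(~p & ~a) U a]) = {2}
A[p U A[(~p & ~a) U a]]: least fixpoint, start Z0 = Sat(A[(~p & ~a) U a]) = {2}, add states in Sat(p) with every successor in Z. Already a fixed point.
Sat(A[p U A[(~p & ~a) U a]]) = {2}

{2}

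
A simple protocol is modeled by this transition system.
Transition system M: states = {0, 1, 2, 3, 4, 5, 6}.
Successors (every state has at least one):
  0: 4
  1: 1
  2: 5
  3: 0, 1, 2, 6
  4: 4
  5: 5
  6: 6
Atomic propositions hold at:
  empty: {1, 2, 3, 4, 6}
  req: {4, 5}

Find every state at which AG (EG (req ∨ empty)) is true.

Sat(req ∨ empty) = {1, 2, 3, 4, 5, 6}
EG (req ∨ empty): greatest fixpoint, start Z0 = {1, 2, 3, 4, 5, 6}, keep only states in Sat with some successor in Z. Already a fixed point.
Sat(EG (req ∨ empty)) = {1, 2, 3, 4, 5, 6}
AG (EG (req ∨ empty)): greatest fixpoint, start Z0 = {1, 2, 3, 4, 5, 6}, keep only states in Sat with every successor in Z. Z1 = {1, 2, 4, 5, 6}; fixed.
Sat(AG (EG (req ∨ empty))) = {1, 2, 4, 5, 6}

{1, 2, 4, 5, 6}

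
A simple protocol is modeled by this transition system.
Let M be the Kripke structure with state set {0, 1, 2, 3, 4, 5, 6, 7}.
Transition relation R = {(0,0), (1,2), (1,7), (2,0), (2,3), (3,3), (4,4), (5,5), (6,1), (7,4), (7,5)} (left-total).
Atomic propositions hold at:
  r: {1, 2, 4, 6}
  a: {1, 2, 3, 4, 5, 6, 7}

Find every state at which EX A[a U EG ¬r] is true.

Sat(¬r) = {0, 3, 5, 7}
EG ¬r: greatest fixpoint, start Z0 = {0, 3, 5, 7}, keep only states in Sat with some successor in Z. Already a fixed point.
Sat(EG ¬r) = {0, 3, 5, 7}
A[a U EG ¬r]: least fixpoint, start Z0 = Sat(EG ¬r) = {0, 3, 5, 7}, add states in Sat(a) with every successor in Z. Z1 = {0, 2, 3, 5, 7}; Z2 = {0, 1, 2, 3, 5, 7}; Z3 = {0, 1, 2, 3, 5, 6, 7}; fixed.
Sat(A[a U EG ¬r]) = {0, 1, 2, 3, 5, 6, 7}
Sat(EX A[a U EG ¬r]) = {s : some successor in {0, 1, 2, 3, 5, 6, 7}} = {0, 1, 2, 3, 5, 6, 7}

{0, 1, 2, 3, 5, 6, 7}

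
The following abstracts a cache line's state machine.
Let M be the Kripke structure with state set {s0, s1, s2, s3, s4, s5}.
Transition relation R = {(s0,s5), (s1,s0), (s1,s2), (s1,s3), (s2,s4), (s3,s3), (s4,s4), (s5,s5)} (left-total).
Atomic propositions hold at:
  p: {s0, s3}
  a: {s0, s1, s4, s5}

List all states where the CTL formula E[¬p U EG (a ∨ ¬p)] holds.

Sat(¬p) = {s1, s2, s4, s5}
Sat(a ∨ ¬p) = {s0, s1, s2, s4, s5}
EG (a ∨ ¬p): greatest fixpoint, start Z0 = {s0, s1, s2, s4, s5}, keep only states in Sat with some successor in Z. Already a fixed point.
Sat(EG (a ∨ ¬p)) = {s0, s1, s2, s4, s5}
E[¬p U EG (a ∨ ¬p)]: least fixpoint, start Z0 = Sat(EG (a ∨ ¬p)) = {s0, s1, s2, s4, s5}, add states in Sat(¬p) with some successor in Z. Already a fixed point.
Sat(E[¬p U EG (a ∨ ¬p)]) = {s0, s1, s2, s4, s5}

{s0, s1, s2, s4, s5}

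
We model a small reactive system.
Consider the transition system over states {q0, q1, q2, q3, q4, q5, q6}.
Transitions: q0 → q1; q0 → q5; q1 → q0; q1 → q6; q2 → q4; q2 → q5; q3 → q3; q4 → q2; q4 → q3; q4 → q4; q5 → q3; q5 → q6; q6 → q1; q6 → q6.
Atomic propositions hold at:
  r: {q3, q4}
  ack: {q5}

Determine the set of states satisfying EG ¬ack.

Sat(¬ack) = {q0, q1, q2, q3, q4, q6}
EG ¬ack: greatest fixpoint, start Z0 = {q0, q1, q2, q3, q4, q6}, keep only states in Sat with some successor in Z. Already a fixed point.
Sat(EG ¬ack) = {q0, q1, q2, q3, q4, q6}

{q0, q1, q2, q3, q4, q6}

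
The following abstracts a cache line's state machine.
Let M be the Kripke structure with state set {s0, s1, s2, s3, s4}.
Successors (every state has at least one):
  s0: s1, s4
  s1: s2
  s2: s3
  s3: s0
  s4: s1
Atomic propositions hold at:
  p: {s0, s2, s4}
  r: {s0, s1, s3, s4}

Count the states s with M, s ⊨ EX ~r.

Sat(~r) = {s2}
Sat(EX ~r) = {s : some successor in {s2}} = {s1}
|Sat(EX ~r)| = |{s1}| = 1.

1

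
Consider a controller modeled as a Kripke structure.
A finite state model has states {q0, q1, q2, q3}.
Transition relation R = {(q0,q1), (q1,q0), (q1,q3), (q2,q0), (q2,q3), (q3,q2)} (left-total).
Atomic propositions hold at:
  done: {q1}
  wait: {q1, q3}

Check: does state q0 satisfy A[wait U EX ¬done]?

Sat(¬done) = {q0, q2, q3}
Sat(EX ¬done) = {s : some successor in {q0, q2, q3}} = {q1, q2, q3}
A[wait U EX ¬done]: least fixpoint, start Z0 = Sat(EX ¬done) = {q1, q2, q3}, add states in Sat(wait) with every successor in Z. Already a fixed point.
Sat(A[wait U EX ¬done]) = {q1, q2, q3}
q0 ∉ Sat(A[wait U EX ¬done]) = {q1, q2, q3}, so the formula does not hold at q0.

No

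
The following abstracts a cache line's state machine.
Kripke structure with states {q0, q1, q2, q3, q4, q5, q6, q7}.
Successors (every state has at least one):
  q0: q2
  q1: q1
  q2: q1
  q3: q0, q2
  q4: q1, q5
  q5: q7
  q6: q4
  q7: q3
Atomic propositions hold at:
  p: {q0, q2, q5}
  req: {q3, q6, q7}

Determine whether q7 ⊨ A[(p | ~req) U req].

Sat(~req) = {q0, q1, q2, q4, q5}
Sat(p | ~req) = {q0, q1, q2, q4, q5}
A[(p | ~req) U req]: least fixpoint, start Z0 = Sat(req) = {q3, q6, q7}, add states in Sat(p | ~req) with every successor in Z. Z1 = {q3, q5, q6, q7}; fixed.
Sat(A[(p | ~req) U req]) = {q3, q5, q6, q7}
q7 ∈ Sat(A[(p | ~req) U req]) = {q3, q5, q6, q7}, so the formula holds at q7.

Yes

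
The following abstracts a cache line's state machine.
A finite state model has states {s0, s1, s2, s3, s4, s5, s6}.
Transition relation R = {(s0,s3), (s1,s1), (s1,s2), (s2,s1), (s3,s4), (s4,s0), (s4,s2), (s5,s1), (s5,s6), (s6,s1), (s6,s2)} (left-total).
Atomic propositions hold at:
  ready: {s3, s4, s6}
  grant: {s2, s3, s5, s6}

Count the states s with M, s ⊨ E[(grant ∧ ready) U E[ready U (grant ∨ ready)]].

5

Sat(grant ∧ ready) = {s3, s6}
Sat(grant ∨ ready) = {s2, s3, s4, s5, s6}
E[ready U (grant ∨ ready)]: least fixpoint, start Z0 = Sat((grant ∨ ready)) = {s2, s3, s4, s5, s6}, add states in Sat(ready) with some successor in Z. Already a fixed point.
Sat(E[ready U (grant ∨ ready)]) = {s2, s3, s4, s5, s6}
E[(grant ∧ ready) U E[ready U (grant ∨ ready)]]: least fixpoint, start Z0 = Sat(E[ready U (grant ∨ ready)]) = {s2, s3, s4, s5, s6}, add states in Sat(grant ∧ ready) with some successor in Z. Already a fixed point.
Sat(E[(grant ∧ ready) U E[ready U (grant ∨ ready)]]) = {s2, s3, s4, s5, s6}
|Sat(E[(grant ∧ ready) U E[ready U (grant ∨ ready)]])| = |{s2, s3, s4, s5, s6}| = 5.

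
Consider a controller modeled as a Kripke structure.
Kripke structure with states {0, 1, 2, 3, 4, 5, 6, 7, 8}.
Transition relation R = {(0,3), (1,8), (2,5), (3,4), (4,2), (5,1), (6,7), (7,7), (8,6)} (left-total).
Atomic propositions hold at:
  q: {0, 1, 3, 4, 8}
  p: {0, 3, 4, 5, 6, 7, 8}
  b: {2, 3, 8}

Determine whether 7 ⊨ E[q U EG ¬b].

Sat(¬b) = {0, 1, 4, 5, 6, 7}
EG ¬b: greatest fixpoint, start Z0 = {0, 1, 4, 5, 6, 7}, keep only states in Sat with some successor in Z. Z1 = {5, 6, 7}; Z2 = {6, 7}; fixed.
Sat(EG ¬b) = {6, 7}
E[q U EG ¬b]: least fixpoint, start Z0 = Sat(EG ¬b) = {6, 7}, add states in Sat(q) with some successor in Z. Z1 = {6, 7, 8}; Z2 = {1, 6, 7, 8}; fixed.
Sat(E[q U EG ¬b]) = {1, 6, 7, 8}
7 ∈ Sat(E[q U EG ¬b]) = {1, 6, 7, 8}, so the formula holds at 7.

Yes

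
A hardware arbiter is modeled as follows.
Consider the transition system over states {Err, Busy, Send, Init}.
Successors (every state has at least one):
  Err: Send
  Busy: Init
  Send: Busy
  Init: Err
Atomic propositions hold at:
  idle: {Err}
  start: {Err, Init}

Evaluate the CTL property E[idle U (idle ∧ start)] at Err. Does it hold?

Yes

Sat(idle ∧ start) = {Err}
E[idle U (idle ∧ start)]: least fixpoint, start Z0 = Sat((idle ∧ start)) = {Err}, add states in Sat(idle) with some successor in Z. Already a fixed point.
Sat(E[idle U (idle ∧ start)]) = {Err}
Err ∈ Sat(E[idle U (idle ∧ start)]) = {Err}, so the formula holds at Err.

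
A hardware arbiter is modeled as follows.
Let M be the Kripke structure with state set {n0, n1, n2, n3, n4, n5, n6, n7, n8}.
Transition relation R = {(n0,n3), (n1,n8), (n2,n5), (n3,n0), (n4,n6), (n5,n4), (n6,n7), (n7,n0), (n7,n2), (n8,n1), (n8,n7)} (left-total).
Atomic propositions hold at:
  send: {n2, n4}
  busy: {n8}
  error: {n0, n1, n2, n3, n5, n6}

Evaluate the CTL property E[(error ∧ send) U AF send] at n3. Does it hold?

Sat(error ∧ send) = {n2}
AF send: least fixpoint, start Z0 = {n2, n4}, add states with every successor in Z. Z1 = {n2, n4, n5}; fixed.
Sat(AF send) = {n2, n4, n5}
E[(error ∧ send) U AF send]: least fixpoint, start Z0 = Sat(AF send) = {n2, n4, n5}, add states in Sat(error ∧ send) with some successor in Z. Already a fixed point.
Sat(E[(error ∧ send) U AF send]) = {n2, n4, n5}
n3 ∉ Sat(E[(error ∧ send) U AF send]) = {n2, n4, n5}, so the formula does not hold at n3.

No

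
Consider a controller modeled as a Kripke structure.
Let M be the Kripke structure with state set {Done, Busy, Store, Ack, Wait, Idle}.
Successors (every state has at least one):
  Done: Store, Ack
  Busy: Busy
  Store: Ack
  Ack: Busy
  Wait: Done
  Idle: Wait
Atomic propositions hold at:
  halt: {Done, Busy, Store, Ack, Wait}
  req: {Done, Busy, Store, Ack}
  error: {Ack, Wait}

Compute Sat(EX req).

{Done, Busy, Store, Ack, Wait}

Sat(EX req) = {s : some successor in {Done, Busy, Store, Ack}} = {Done, Busy, Store, Ack, Wait}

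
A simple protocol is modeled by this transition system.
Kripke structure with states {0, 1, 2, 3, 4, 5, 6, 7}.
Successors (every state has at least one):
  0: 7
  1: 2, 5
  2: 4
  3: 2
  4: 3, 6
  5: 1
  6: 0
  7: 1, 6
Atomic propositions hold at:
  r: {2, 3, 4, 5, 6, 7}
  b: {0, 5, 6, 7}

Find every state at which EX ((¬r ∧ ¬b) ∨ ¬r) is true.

Sat(¬r) = {0, 1}
Sat(¬b) = {1, 2, 3, 4}
Sat(¬r ∧ ¬b) = {1}
Sat((¬r ∧ ¬b) ∨ ¬r) = {0, 1}
Sat(EX ((¬r ∧ ¬b) ∨ ¬r)) = {s : some successor in {0, 1}} = {5, 6, 7}

{5, 6, 7}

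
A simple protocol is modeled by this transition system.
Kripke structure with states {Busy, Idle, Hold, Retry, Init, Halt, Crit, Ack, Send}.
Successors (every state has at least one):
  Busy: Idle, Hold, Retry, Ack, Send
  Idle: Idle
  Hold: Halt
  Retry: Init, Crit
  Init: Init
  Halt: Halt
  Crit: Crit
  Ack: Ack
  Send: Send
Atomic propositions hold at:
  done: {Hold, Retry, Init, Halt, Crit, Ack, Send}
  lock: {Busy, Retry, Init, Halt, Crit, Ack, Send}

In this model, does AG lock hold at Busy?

No

AG lock: greatest fixpoint, start Z0 = {Busy, Retry, Init, Halt, Crit, Ack, Send}, keep only states in Sat with every successor in Z. Z1 = {Retry, Init, Halt, Crit, Ack, Send}; fixed.
Sat(AG lock) = {Retry, Init, Halt, Crit, Ack, Send}
Busy ∉ Sat(AG lock) = {Retry, Init, Halt, Crit, Ack, Send}, so the formula does not hold at Busy.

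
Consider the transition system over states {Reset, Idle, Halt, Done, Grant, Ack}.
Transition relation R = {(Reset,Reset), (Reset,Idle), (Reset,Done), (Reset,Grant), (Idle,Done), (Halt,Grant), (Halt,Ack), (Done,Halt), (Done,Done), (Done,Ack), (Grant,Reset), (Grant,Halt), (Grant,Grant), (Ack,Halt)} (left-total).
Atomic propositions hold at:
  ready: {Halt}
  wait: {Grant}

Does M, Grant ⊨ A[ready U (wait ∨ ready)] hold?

Sat(wait ∨ ready) = {Halt, Grant}
A[ready U (wait ∨ ready)]: least fixpoint, start Z0 = Sat((wait ∨ ready)) = {Halt, Grant}, add states in Sat(ready) with every successor in Z. Already a fixed point.
Sat(A[ready U (wait ∨ ready)]) = {Halt, Grant}
Grant ∈ Sat(A[ready U (wait ∨ ready)]) = {Halt, Grant}, so the formula holds at Grant.

Yes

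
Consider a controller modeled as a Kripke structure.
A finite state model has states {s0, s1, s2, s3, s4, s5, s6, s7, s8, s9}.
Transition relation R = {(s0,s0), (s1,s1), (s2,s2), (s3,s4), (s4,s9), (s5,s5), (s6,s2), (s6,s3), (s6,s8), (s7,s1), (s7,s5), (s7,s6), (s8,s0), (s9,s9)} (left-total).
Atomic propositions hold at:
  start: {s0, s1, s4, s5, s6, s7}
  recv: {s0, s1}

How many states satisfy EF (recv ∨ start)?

8

Sat(recv ∨ start) = {s0, s1, s4, s5, s6, s7}
EF (recv ∨ start): least fixpoint, start Z0 = {s0, s1, s4, s5, s6, s7}, add states with some successor in Z. Z1 = {s0, s1, s3, s4, s5, s6, s7, s8}; fixed.
Sat(EF (recv ∨ start)) = {s0, s1, s3, s4, s5, s6, s7, s8}
|Sat(EF (recv ∨ start))| = |{s0, s1, s3, s4, s5, s6, s7, s8}| = 8.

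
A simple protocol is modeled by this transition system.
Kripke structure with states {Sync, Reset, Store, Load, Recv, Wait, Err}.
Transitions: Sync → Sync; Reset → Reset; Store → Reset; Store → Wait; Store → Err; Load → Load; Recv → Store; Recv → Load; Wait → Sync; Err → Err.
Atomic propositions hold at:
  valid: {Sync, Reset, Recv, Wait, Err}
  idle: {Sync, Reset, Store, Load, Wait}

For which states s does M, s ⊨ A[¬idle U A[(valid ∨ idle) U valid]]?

Sat(¬idle) = {Recv, Err}
Sat(valid ∨ idle) = {Sync, Reset, Store, Load, Recv, Wait, Err}
A[(valid ∨ idle) U valid]: least fixpoint, start Z0 = Sat(valid) = {Sync, Reset, Recv, Wait, Err}, add states in Sat(valid ∨ idle) with every successor in Z. Z1 = {Sync, Reset, Store, Recv, Wait, Err}; fixed.
Sat(A[(valid ∨ idle) U valid]) = {Sync, Reset, Store, Recv, Wait, Err}
A[¬idle U A[(valid ∨ idle) U valid]]: least fixpoint, start Z0 = Sat(A[(valid ∨ idle) U valid]) = {Sync, Reset, Store, Recv, Wait, Err}, add states in Sat(¬idle) with every successor in Z. Already a fixed point.
Sat(A[¬idle U A[(valid ∨ idle) U valid]]) = {Sync, Reset, Store, Recv, Wait, Err}

{Sync, Reset, Store, Recv, Wait, Err}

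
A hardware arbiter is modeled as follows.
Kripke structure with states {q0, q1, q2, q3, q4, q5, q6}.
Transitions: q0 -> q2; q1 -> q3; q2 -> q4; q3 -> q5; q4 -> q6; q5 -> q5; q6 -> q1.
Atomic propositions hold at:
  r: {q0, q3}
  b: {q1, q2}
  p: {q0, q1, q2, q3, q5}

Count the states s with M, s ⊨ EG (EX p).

4

Sat(EX p) = {s : some successor in {q0, q1, q2, q3, q5}} = {q0, q1, q3, q5, q6}
EG (EX p): greatest fixpoint, start Z0 = {q0, q1, q3, q5, q6}, keep only states in Sat with some successor in Z. Z1 = {q1, q3, q5, q6}; fixed.
Sat(EG (EX p)) = {q1, q3, q5, q6}
|Sat(EG (EX p))| = |{q1, q3, q5, q6}| = 4.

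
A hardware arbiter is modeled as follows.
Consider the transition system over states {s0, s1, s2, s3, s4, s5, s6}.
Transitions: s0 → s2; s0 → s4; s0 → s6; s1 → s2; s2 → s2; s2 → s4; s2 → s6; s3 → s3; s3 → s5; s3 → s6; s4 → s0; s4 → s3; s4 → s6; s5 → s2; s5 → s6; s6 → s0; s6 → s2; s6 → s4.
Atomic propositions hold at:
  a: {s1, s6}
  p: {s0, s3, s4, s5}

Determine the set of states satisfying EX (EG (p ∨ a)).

{s0, s2, s3, s4, s5, s6}

Sat(p ∨ a) = {s0, s1, s3, s4, s5, s6}
EG (p ∨ a): greatest fixpoint, start Z0 = {s0, s1, s3, s4, s5, s6}, keep only states in Sat with some successor in Z. Z1 = {s0, s3, s4, s5, s6}; fixed.
Sat(EG (p ∨ a)) = {s0, s3, s4, s5, s6}
Sat(EX (EG (p ∨ a))) = {s : some successor in {s0, s3, s4, s5, s6}} = {s0, s2, s3, s4, s5, s6}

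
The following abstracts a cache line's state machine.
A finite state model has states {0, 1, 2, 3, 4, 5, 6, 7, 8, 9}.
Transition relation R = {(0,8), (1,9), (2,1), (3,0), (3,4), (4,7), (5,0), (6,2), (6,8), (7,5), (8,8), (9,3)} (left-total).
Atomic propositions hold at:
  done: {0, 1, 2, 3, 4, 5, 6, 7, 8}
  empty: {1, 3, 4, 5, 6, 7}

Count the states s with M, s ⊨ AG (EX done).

7

Sat(EX done) = {s : some successor in {0, 1, 2, 3, 4, 5, 6, 7, 8}} = {0, 2, 3, 4, 5, 6, 7, 8, 9}
AG (EX done): greatest fixpoint, start Z0 = {0, 2, 3, 4, 5, 6, 7, 8, 9}, keep only states in Sat with every successor in Z. Z1 = {0, 3, 4, 5, 6, 7, 8, 9}; Z2 = {0, 3, 4, 5, 7, 8, 9}; fixed.
Sat(AG (EX done)) = {0, 3, 4, 5, 7, 8, 9}
|Sat(AG (EX done))| = |{0, 3, 4, 5, 7, 8, 9}| = 7.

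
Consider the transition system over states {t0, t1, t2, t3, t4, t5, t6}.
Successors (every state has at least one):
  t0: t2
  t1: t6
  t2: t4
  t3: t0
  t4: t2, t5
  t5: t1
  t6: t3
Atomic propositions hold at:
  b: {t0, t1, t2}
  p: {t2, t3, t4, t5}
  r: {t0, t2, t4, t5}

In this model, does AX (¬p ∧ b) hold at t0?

No

Sat(¬p) = {t0, t1, t6}
Sat(¬p ∧ b) = {t0, t1}
Sat(AX (¬p ∧ b)) = {s : every successor in {t0, t1}} = {t3, t5}
t0 ∉ Sat(AX (¬p ∧ b)) = {t3, t5}, so the formula does not hold at t0.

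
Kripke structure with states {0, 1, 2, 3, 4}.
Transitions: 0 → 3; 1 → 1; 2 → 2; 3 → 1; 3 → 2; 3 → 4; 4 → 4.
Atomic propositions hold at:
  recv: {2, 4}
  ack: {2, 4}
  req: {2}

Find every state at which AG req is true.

{2}

AG req: greatest fixpoint, start Z0 = {2}, keep only states in Sat with every successor in Z. Already a fixed point.
Sat(AG req) = {2}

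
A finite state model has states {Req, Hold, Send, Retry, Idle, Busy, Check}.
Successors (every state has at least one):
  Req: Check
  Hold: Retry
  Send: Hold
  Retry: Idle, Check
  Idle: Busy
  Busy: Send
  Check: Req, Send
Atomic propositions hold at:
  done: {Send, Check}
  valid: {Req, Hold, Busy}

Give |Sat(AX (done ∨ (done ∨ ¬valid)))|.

Sat(¬valid) = {Send, Retry, Idle, Check}
Sat(done ∨ ¬valid) = {Send, Retry, Idle, Check}
Sat(done ∨ (done ∨ ¬valid)) = {Send, Retry, Idle, Check}
Sat(AX (done ∨ (done ∨ ¬valid))) = {s : every successor in {Send, Retry, Idle, Check}} = {Req, Hold, Retry, Busy}
|Sat(AX (done ∨ (done ∨ ¬valid)))| = |{Req, Hold, Retry, Busy}| = 4.

4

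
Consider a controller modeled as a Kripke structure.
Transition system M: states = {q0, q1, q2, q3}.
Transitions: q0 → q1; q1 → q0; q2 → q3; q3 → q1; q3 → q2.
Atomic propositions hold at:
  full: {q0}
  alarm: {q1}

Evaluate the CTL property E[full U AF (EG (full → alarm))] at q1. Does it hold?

Sat(full → alarm) = {q1, q2, q3}
EG (full → alarm): greatest fixpoint, start Z0 = {q1, q2, q3}, keep only states in Sat with some successor in Z. Z1 = {q2, q3}; fixed.
Sat(EG (full → alarm)) = {q2, q3}
AF (EG (full → alarm)): least fixpoint, start Z0 = {q2, q3}, add states with every successor in Z. Already a fixed point.
Sat(AF (EG (full → alarm))) = {q2, q3}
E[full U AF (EG (full → alarm))]: least fixpoint, start Z0 = Sat(AF (EG (full → alarm))) = {q2, q3}, add states in Sat(full) with some successor in Z. Already a fixed point.
Sat(E[full U AF (EG (full → alarm))]) = {q2, q3}
q1 ∉ Sat(E[full U AF (EG (full → alarm))]) = {q2, q3}, so the formula does not hold at q1.

No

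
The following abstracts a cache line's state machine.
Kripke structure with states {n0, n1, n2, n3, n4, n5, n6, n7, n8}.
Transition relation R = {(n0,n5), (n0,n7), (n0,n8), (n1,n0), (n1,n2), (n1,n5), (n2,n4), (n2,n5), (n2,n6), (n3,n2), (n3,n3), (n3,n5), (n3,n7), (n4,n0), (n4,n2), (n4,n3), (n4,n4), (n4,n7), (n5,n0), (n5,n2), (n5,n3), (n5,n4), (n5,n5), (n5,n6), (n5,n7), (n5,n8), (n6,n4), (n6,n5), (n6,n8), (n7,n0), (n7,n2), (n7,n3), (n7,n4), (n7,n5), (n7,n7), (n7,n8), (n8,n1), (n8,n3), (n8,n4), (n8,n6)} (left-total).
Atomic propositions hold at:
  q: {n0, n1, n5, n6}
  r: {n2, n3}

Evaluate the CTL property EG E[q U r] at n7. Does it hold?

No

E[q U r]: least fixpoint, start Z0 = Sat(r) = {n2, n3}, add states in Sat(q) with some successor in Z. Z1 = {n1, n2, n3, n5}; Z2 = {n0, n1, n2, n3, n5, n6}; fixed.
Sat(E[q U r]) = {n0, n1, n2, n3, n5, n6}
EG E[q U r]: greatest fixpoint, start Z0 = {n0, n1, n2, n3, n5, n6}, keep only states in Sat with some successor in Z. Already a fixed point.
Sat(EG E[q U r]) = {n0, n1, n2, n3, n5, n6}
n7 ∉ Sat(EG E[q U r]) = {n0, n1, n2, n3, n5, n6}, so the formula does not hold at n7.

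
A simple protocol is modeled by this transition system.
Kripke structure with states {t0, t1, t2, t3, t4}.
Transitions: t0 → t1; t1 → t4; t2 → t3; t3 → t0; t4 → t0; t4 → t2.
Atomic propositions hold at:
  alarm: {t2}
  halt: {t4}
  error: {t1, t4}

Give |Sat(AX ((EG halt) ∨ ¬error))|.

EG halt: greatest fixpoint, start Z0 = {t4}, keep only states in Sat with some successor in Z. Z1 = ∅; fixed.
Sat(EG halt) = ∅
Sat(¬error) = {t0, t2, t3}
Sat((EG halt) ∨ ¬error) = {t0, t2, t3}
Sat(AX ((EG halt) ∨ ¬error)) = {s : every successor in {t0, t2, t3}} = {t2, t3, t4}
|Sat(AX ((EG halt) ∨ ¬error))| = |{t2, t3, t4}| = 3.

3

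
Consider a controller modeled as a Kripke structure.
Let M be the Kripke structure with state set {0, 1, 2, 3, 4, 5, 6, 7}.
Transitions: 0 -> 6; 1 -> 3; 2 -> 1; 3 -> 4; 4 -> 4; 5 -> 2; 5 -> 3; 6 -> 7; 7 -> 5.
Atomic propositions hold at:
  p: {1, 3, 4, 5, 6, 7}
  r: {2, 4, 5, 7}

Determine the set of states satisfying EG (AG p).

{1, 3, 4}

AG p: greatest fixpoint, start Z0 = {1, 3, 4, 5, 6, 7}, keep only states in Sat with every successor in Z. Z1 = {1, 3, 4, 6, 7}; Z2 = {1, 3, 4, 6}; Z3 = {1, 3, 4}; fixed.
Sat(AG p) = {1, 3, 4}
EG (AG p): greatest fixpoint, start Z0 = {1, 3, 4}, keep only states in Sat with some successor in Z. Already a fixed point.
Sat(EG (AG p)) = {1, 3, 4}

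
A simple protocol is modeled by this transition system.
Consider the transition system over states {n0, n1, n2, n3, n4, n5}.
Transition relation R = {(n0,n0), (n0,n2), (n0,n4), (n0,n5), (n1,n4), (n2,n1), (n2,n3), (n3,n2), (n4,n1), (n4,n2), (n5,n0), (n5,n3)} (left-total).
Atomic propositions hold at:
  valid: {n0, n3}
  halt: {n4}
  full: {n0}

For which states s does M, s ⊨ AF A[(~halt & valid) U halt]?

{n1, n4}

Sat(~halt) = {n0, n1, n2, n3, n5}
Sat(~halt & valid) = {n0, n3}
A[(~halt & valid) U halt]: least fixpoint, start Z0 = Sat(halt) = {n4}, add states in Sat(~halt & valid) with every successor in Z. Already a fixed point.
Sat(A[(~halt & valid) U halt]) = {n4}
AF A[(~halt & valid) U halt]: least fixpoint, start Z0 = {n4}, add states with every successor in Z. Z1 = {n1, n4}; fixed.
Sat(AF A[(~halt & valid) U halt]) = {n1, n4}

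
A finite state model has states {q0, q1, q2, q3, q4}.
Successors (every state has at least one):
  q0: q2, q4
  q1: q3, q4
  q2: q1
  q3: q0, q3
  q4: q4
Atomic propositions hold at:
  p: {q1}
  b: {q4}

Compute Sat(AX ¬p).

Sat(¬p) = {q0, q2, q3, q4}
Sat(AX ¬p) = {s : every successor in {q0, q2, q3, q4}} = {q0, q1, q3, q4}

{q0, q1, q3, q4}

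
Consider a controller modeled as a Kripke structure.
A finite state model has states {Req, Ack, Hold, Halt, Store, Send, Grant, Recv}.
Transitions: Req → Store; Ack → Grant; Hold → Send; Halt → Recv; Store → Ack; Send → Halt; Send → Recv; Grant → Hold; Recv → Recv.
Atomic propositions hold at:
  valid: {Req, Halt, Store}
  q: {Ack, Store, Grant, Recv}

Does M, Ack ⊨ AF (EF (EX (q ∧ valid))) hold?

No

Sat(q ∧ valid) = {Store}
Sat(EX (q ∧ valid)) = {s : some successor in {Store}} = {Req}
EF (EX (q ∧ valid)): least fixpoint, start Z0 = {Req}, add states with some successor in Z. Already a fixed point.
Sat(EF (EX (q ∧ valid))) = {Req}
AF (EF (EX (q ∧ valid))): least fixpoint, start Z0 = {Req}, add states with every successor in Z. Already a fixed point.
Sat(AF (EF (EX (q ∧ valid)))) = {Req}
Ack ∉ Sat(AF (EF (EX (q ∧ valid)))) = {Req}, so the formula does not hold at Ack.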